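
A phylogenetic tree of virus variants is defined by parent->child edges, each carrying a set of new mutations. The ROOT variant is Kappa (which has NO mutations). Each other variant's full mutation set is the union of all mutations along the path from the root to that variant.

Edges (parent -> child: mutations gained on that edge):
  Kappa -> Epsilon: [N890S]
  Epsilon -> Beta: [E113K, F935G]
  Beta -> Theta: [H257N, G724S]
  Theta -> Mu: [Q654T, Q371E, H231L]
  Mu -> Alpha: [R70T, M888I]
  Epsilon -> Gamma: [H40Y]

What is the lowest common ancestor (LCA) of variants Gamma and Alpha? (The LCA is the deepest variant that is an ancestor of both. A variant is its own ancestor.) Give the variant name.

Answer: Epsilon

Derivation:
Path from root to Gamma: Kappa -> Epsilon -> Gamma
  ancestors of Gamma: {Kappa, Epsilon, Gamma}
Path from root to Alpha: Kappa -> Epsilon -> Beta -> Theta -> Mu -> Alpha
  ancestors of Alpha: {Kappa, Epsilon, Beta, Theta, Mu, Alpha}
Common ancestors: {Kappa, Epsilon}
Walk up from Alpha: Alpha (not in ancestors of Gamma), Mu (not in ancestors of Gamma), Theta (not in ancestors of Gamma), Beta (not in ancestors of Gamma), Epsilon (in ancestors of Gamma), Kappa (in ancestors of Gamma)
Deepest common ancestor (LCA) = Epsilon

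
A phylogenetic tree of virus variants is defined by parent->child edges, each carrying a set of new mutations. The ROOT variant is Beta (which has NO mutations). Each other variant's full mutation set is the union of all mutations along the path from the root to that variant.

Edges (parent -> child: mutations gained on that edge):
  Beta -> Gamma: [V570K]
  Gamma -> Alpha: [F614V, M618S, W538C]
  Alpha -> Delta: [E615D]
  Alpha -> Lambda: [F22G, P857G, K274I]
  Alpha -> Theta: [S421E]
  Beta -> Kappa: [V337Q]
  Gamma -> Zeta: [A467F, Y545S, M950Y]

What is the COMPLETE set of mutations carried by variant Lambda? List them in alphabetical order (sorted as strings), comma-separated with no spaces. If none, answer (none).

At Beta: gained [] -> total []
At Gamma: gained ['V570K'] -> total ['V570K']
At Alpha: gained ['F614V', 'M618S', 'W538C'] -> total ['F614V', 'M618S', 'V570K', 'W538C']
At Lambda: gained ['F22G', 'P857G', 'K274I'] -> total ['F22G', 'F614V', 'K274I', 'M618S', 'P857G', 'V570K', 'W538C']

Answer: F22G,F614V,K274I,M618S,P857G,V570K,W538C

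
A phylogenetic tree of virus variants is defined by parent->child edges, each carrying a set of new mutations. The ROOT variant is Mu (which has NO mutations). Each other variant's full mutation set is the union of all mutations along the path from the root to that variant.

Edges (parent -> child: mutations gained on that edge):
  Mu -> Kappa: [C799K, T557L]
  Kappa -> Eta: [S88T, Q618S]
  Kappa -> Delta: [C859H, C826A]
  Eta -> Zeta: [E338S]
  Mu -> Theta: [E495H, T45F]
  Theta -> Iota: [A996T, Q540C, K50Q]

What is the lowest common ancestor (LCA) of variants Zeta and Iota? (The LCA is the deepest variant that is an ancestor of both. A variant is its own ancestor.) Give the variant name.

Path from root to Zeta: Mu -> Kappa -> Eta -> Zeta
  ancestors of Zeta: {Mu, Kappa, Eta, Zeta}
Path from root to Iota: Mu -> Theta -> Iota
  ancestors of Iota: {Mu, Theta, Iota}
Common ancestors: {Mu}
Walk up from Iota: Iota (not in ancestors of Zeta), Theta (not in ancestors of Zeta), Mu (in ancestors of Zeta)
Deepest common ancestor (LCA) = Mu

Answer: Mu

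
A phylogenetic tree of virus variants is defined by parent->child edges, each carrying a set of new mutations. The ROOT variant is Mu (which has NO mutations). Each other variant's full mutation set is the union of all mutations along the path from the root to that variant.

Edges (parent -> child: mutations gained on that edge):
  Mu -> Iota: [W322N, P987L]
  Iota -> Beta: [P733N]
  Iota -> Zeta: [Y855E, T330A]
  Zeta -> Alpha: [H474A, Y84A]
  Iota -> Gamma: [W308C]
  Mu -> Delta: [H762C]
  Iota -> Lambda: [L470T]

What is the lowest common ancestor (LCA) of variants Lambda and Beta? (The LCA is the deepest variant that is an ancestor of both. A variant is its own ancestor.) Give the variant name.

Path from root to Lambda: Mu -> Iota -> Lambda
  ancestors of Lambda: {Mu, Iota, Lambda}
Path from root to Beta: Mu -> Iota -> Beta
  ancestors of Beta: {Mu, Iota, Beta}
Common ancestors: {Mu, Iota}
Walk up from Beta: Beta (not in ancestors of Lambda), Iota (in ancestors of Lambda), Mu (in ancestors of Lambda)
Deepest common ancestor (LCA) = Iota

Answer: Iota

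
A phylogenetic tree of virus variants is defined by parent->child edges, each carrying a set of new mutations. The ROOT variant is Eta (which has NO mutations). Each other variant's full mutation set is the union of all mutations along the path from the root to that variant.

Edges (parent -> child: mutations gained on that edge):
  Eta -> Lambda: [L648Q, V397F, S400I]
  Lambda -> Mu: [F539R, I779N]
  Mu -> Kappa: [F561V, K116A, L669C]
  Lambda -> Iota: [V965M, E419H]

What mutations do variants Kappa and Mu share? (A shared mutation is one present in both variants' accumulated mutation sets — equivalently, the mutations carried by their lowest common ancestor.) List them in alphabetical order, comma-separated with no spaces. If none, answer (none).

Accumulating mutations along path to Kappa:
  At Eta: gained [] -> total []
  At Lambda: gained ['L648Q', 'V397F', 'S400I'] -> total ['L648Q', 'S400I', 'V397F']
  At Mu: gained ['F539R', 'I779N'] -> total ['F539R', 'I779N', 'L648Q', 'S400I', 'V397F']
  At Kappa: gained ['F561V', 'K116A', 'L669C'] -> total ['F539R', 'F561V', 'I779N', 'K116A', 'L648Q', 'L669C', 'S400I', 'V397F']
Mutations(Kappa) = ['F539R', 'F561V', 'I779N', 'K116A', 'L648Q', 'L669C', 'S400I', 'V397F']
Accumulating mutations along path to Mu:
  At Eta: gained [] -> total []
  At Lambda: gained ['L648Q', 'V397F', 'S400I'] -> total ['L648Q', 'S400I', 'V397F']
  At Mu: gained ['F539R', 'I779N'] -> total ['F539R', 'I779N', 'L648Q', 'S400I', 'V397F']
Mutations(Mu) = ['F539R', 'I779N', 'L648Q', 'S400I', 'V397F']
Intersection: ['F539R', 'F561V', 'I779N', 'K116A', 'L648Q', 'L669C', 'S400I', 'V397F'] ∩ ['F539R', 'I779N', 'L648Q', 'S400I', 'V397F'] = ['F539R', 'I779N', 'L648Q', 'S400I', 'V397F']

Answer: F539R,I779N,L648Q,S400I,V397F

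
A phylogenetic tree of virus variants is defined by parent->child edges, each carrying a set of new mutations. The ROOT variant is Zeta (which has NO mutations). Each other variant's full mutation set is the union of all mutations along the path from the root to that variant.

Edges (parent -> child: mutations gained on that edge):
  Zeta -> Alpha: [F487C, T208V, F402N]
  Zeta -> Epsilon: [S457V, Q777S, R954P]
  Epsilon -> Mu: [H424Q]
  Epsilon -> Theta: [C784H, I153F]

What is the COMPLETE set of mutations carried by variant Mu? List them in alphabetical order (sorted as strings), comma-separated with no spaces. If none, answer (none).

At Zeta: gained [] -> total []
At Epsilon: gained ['S457V', 'Q777S', 'R954P'] -> total ['Q777S', 'R954P', 'S457V']
At Mu: gained ['H424Q'] -> total ['H424Q', 'Q777S', 'R954P', 'S457V']

Answer: H424Q,Q777S,R954P,S457V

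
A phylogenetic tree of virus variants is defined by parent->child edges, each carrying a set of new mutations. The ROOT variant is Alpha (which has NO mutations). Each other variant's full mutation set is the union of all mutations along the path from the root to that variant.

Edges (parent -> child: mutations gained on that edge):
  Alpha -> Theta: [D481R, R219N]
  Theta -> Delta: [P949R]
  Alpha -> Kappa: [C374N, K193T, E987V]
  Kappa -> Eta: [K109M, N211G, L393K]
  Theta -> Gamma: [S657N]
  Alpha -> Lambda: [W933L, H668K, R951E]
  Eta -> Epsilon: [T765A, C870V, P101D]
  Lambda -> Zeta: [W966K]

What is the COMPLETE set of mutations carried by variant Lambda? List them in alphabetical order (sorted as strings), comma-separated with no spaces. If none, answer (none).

Answer: H668K,R951E,W933L

Derivation:
At Alpha: gained [] -> total []
At Lambda: gained ['W933L', 'H668K', 'R951E'] -> total ['H668K', 'R951E', 'W933L']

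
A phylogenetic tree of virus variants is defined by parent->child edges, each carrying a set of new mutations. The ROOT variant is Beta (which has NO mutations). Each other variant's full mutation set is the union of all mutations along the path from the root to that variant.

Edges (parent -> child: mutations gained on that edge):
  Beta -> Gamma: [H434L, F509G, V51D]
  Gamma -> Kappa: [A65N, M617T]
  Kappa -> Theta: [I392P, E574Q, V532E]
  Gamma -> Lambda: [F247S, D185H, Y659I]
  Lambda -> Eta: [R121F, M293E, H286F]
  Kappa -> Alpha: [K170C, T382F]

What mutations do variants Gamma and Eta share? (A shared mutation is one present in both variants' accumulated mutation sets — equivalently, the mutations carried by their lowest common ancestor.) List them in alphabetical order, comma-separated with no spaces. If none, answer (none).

Answer: F509G,H434L,V51D

Derivation:
Accumulating mutations along path to Gamma:
  At Beta: gained [] -> total []
  At Gamma: gained ['H434L', 'F509G', 'V51D'] -> total ['F509G', 'H434L', 'V51D']
Mutations(Gamma) = ['F509G', 'H434L', 'V51D']
Accumulating mutations along path to Eta:
  At Beta: gained [] -> total []
  At Gamma: gained ['H434L', 'F509G', 'V51D'] -> total ['F509G', 'H434L', 'V51D']
  At Lambda: gained ['F247S', 'D185H', 'Y659I'] -> total ['D185H', 'F247S', 'F509G', 'H434L', 'V51D', 'Y659I']
  At Eta: gained ['R121F', 'M293E', 'H286F'] -> total ['D185H', 'F247S', 'F509G', 'H286F', 'H434L', 'M293E', 'R121F', 'V51D', 'Y659I']
Mutations(Eta) = ['D185H', 'F247S', 'F509G', 'H286F', 'H434L', 'M293E', 'R121F', 'V51D', 'Y659I']
Intersection: ['F509G', 'H434L', 'V51D'] ∩ ['D185H', 'F247S', 'F509G', 'H286F', 'H434L', 'M293E', 'R121F', 'V51D', 'Y659I'] = ['F509G', 'H434L', 'V51D']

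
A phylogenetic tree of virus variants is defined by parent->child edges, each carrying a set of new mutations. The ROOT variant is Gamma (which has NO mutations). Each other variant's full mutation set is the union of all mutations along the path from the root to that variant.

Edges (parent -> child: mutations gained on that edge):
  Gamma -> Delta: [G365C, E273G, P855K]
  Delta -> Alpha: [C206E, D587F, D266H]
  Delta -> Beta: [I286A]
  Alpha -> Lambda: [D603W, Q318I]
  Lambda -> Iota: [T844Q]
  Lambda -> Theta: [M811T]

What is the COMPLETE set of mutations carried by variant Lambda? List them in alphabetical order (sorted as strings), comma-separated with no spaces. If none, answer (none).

At Gamma: gained [] -> total []
At Delta: gained ['G365C', 'E273G', 'P855K'] -> total ['E273G', 'G365C', 'P855K']
At Alpha: gained ['C206E', 'D587F', 'D266H'] -> total ['C206E', 'D266H', 'D587F', 'E273G', 'G365C', 'P855K']
At Lambda: gained ['D603W', 'Q318I'] -> total ['C206E', 'D266H', 'D587F', 'D603W', 'E273G', 'G365C', 'P855K', 'Q318I']

Answer: C206E,D266H,D587F,D603W,E273G,G365C,P855K,Q318I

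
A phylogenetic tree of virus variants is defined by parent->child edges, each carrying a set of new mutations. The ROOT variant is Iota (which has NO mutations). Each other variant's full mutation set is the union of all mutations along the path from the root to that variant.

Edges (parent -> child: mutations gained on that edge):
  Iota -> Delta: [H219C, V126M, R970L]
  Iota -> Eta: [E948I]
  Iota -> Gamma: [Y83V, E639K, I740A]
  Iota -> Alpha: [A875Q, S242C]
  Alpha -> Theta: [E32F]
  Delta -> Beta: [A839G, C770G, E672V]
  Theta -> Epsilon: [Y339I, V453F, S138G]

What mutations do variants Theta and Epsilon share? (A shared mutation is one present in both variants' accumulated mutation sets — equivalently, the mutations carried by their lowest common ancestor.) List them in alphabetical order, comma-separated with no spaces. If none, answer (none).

Accumulating mutations along path to Theta:
  At Iota: gained [] -> total []
  At Alpha: gained ['A875Q', 'S242C'] -> total ['A875Q', 'S242C']
  At Theta: gained ['E32F'] -> total ['A875Q', 'E32F', 'S242C']
Mutations(Theta) = ['A875Q', 'E32F', 'S242C']
Accumulating mutations along path to Epsilon:
  At Iota: gained [] -> total []
  At Alpha: gained ['A875Q', 'S242C'] -> total ['A875Q', 'S242C']
  At Theta: gained ['E32F'] -> total ['A875Q', 'E32F', 'S242C']
  At Epsilon: gained ['Y339I', 'V453F', 'S138G'] -> total ['A875Q', 'E32F', 'S138G', 'S242C', 'V453F', 'Y339I']
Mutations(Epsilon) = ['A875Q', 'E32F', 'S138G', 'S242C', 'V453F', 'Y339I']
Intersection: ['A875Q', 'E32F', 'S242C'] ∩ ['A875Q', 'E32F', 'S138G', 'S242C', 'V453F', 'Y339I'] = ['A875Q', 'E32F', 'S242C']

Answer: A875Q,E32F,S242C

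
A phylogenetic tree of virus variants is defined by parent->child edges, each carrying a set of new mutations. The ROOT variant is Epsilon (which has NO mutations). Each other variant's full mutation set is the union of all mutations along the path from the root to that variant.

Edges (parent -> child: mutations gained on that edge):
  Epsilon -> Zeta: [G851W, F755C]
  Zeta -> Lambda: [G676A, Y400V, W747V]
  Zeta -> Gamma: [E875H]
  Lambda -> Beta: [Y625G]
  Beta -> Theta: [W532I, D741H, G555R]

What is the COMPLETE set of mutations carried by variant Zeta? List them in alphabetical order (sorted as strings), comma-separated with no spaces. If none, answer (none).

Answer: F755C,G851W

Derivation:
At Epsilon: gained [] -> total []
At Zeta: gained ['G851W', 'F755C'] -> total ['F755C', 'G851W']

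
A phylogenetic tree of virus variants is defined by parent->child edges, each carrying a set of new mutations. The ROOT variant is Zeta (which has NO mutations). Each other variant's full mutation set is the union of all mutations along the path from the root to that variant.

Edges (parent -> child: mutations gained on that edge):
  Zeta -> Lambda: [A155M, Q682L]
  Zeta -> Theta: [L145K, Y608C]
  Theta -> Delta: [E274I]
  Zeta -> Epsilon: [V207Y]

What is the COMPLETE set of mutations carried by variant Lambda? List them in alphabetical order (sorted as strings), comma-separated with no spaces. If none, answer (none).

Answer: A155M,Q682L

Derivation:
At Zeta: gained [] -> total []
At Lambda: gained ['A155M', 'Q682L'] -> total ['A155M', 'Q682L']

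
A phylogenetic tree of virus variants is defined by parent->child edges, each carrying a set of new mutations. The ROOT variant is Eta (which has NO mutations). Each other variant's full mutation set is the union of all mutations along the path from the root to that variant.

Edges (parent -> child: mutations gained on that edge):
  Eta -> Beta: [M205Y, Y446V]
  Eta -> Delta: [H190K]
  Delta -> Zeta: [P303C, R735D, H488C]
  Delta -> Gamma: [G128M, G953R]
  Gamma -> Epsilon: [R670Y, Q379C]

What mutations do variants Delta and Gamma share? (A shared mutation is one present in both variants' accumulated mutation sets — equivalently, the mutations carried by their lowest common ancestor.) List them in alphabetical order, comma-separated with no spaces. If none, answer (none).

Accumulating mutations along path to Delta:
  At Eta: gained [] -> total []
  At Delta: gained ['H190K'] -> total ['H190K']
Mutations(Delta) = ['H190K']
Accumulating mutations along path to Gamma:
  At Eta: gained [] -> total []
  At Delta: gained ['H190K'] -> total ['H190K']
  At Gamma: gained ['G128M', 'G953R'] -> total ['G128M', 'G953R', 'H190K']
Mutations(Gamma) = ['G128M', 'G953R', 'H190K']
Intersection: ['H190K'] ∩ ['G128M', 'G953R', 'H190K'] = ['H190K']

Answer: H190K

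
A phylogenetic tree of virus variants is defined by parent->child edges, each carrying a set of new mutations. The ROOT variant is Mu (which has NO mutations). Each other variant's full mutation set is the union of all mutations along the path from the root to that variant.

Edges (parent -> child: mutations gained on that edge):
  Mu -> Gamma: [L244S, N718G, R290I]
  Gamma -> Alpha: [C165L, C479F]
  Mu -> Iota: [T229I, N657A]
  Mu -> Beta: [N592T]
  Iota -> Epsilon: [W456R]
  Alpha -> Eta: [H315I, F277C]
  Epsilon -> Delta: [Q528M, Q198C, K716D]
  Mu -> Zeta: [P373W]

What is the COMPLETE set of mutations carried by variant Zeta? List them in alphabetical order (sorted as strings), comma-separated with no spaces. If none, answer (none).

Answer: P373W

Derivation:
At Mu: gained [] -> total []
At Zeta: gained ['P373W'] -> total ['P373W']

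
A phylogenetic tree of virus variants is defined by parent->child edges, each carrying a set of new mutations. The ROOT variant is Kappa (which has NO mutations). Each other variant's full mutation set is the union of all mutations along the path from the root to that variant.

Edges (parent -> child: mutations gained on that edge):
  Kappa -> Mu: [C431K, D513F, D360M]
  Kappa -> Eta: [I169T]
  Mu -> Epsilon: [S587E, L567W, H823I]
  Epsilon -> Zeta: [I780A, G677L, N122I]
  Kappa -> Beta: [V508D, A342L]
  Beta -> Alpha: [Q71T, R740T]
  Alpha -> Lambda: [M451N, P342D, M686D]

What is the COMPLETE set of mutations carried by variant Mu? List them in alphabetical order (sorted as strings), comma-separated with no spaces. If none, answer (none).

At Kappa: gained [] -> total []
At Mu: gained ['C431K', 'D513F', 'D360M'] -> total ['C431K', 'D360M', 'D513F']

Answer: C431K,D360M,D513F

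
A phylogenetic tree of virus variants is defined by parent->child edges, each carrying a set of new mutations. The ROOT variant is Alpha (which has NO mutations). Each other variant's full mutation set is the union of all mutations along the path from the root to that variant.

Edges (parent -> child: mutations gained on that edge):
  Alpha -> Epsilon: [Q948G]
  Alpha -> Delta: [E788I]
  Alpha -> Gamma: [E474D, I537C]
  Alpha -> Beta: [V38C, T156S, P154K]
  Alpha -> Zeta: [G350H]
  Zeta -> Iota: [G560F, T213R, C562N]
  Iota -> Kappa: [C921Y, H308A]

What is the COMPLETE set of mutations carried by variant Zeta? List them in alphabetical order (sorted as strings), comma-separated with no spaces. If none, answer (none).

Answer: G350H

Derivation:
At Alpha: gained [] -> total []
At Zeta: gained ['G350H'] -> total ['G350H']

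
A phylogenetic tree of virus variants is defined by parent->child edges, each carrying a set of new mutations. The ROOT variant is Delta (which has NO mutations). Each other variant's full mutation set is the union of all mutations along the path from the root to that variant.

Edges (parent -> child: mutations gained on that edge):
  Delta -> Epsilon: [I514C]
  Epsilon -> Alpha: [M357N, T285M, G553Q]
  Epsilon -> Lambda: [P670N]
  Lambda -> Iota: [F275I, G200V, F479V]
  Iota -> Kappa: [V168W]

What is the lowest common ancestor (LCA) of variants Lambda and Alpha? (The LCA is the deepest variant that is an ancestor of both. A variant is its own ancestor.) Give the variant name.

Path from root to Lambda: Delta -> Epsilon -> Lambda
  ancestors of Lambda: {Delta, Epsilon, Lambda}
Path from root to Alpha: Delta -> Epsilon -> Alpha
  ancestors of Alpha: {Delta, Epsilon, Alpha}
Common ancestors: {Delta, Epsilon}
Walk up from Alpha: Alpha (not in ancestors of Lambda), Epsilon (in ancestors of Lambda), Delta (in ancestors of Lambda)
Deepest common ancestor (LCA) = Epsilon

Answer: Epsilon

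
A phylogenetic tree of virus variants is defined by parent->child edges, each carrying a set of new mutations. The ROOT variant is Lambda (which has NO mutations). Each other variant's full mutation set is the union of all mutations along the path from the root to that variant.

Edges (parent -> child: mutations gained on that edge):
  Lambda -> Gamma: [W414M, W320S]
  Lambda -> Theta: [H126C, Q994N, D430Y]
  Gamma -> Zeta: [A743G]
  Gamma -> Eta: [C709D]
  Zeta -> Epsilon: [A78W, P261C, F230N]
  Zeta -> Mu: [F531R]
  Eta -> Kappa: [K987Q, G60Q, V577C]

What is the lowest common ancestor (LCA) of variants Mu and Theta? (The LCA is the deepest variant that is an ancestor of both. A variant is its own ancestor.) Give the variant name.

Path from root to Mu: Lambda -> Gamma -> Zeta -> Mu
  ancestors of Mu: {Lambda, Gamma, Zeta, Mu}
Path from root to Theta: Lambda -> Theta
  ancestors of Theta: {Lambda, Theta}
Common ancestors: {Lambda}
Walk up from Theta: Theta (not in ancestors of Mu), Lambda (in ancestors of Mu)
Deepest common ancestor (LCA) = Lambda

Answer: Lambda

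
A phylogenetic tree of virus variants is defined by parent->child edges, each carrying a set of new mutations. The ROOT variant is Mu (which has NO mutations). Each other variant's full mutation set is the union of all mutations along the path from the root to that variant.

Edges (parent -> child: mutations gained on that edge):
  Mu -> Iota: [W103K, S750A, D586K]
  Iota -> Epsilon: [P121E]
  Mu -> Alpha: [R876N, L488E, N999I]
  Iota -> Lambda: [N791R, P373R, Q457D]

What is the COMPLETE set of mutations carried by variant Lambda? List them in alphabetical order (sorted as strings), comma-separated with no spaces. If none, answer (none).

At Mu: gained [] -> total []
At Iota: gained ['W103K', 'S750A', 'D586K'] -> total ['D586K', 'S750A', 'W103K']
At Lambda: gained ['N791R', 'P373R', 'Q457D'] -> total ['D586K', 'N791R', 'P373R', 'Q457D', 'S750A', 'W103K']

Answer: D586K,N791R,P373R,Q457D,S750A,W103K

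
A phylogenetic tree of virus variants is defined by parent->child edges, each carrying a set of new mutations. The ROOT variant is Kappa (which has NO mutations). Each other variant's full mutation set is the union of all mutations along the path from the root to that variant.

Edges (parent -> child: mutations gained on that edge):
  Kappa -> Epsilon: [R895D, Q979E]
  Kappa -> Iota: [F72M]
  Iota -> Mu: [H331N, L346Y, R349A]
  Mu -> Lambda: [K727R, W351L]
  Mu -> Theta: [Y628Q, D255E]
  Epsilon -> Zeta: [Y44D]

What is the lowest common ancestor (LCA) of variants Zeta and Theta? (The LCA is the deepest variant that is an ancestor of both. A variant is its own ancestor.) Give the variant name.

Path from root to Zeta: Kappa -> Epsilon -> Zeta
  ancestors of Zeta: {Kappa, Epsilon, Zeta}
Path from root to Theta: Kappa -> Iota -> Mu -> Theta
  ancestors of Theta: {Kappa, Iota, Mu, Theta}
Common ancestors: {Kappa}
Walk up from Theta: Theta (not in ancestors of Zeta), Mu (not in ancestors of Zeta), Iota (not in ancestors of Zeta), Kappa (in ancestors of Zeta)
Deepest common ancestor (LCA) = Kappa

Answer: Kappa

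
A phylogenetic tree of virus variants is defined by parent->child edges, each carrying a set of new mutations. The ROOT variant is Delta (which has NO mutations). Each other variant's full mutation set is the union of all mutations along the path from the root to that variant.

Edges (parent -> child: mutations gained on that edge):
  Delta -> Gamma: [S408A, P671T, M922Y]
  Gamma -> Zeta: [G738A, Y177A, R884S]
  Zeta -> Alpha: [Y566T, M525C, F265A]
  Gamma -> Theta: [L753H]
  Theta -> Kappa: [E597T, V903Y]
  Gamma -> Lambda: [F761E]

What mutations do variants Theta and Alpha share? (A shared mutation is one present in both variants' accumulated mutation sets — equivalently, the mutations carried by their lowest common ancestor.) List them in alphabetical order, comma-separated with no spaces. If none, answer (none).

Answer: M922Y,P671T,S408A

Derivation:
Accumulating mutations along path to Theta:
  At Delta: gained [] -> total []
  At Gamma: gained ['S408A', 'P671T', 'M922Y'] -> total ['M922Y', 'P671T', 'S408A']
  At Theta: gained ['L753H'] -> total ['L753H', 'M922Y', 'P671T', 'S408A']
Mutations(Theta) = ['L753H', 'M922Y', 'P671T', 'S408A']
Accumulating mutations along path to Alpha:
  At Delta: gained [] -> total []
  At Gamma: gained ['S408A', 'P671T', 'M922Y'] -> total ['M922Y', 'P671T', 'S408A']
  At Zeta: gained ['G738A', 'Y177A', 'R884S'] -> total ['G738A', 'M922Y', 'P671T', 'R884S', 'S408A', 'Y177A']
  At Alpha: gained ['Y566T', 'M525C', 'F265A'] -> total ['F265A', 'G738A', 'M525C', 'M922Y', 'P671T', 'R884S', 'S408A', 'Y177A', 'Y566T']
Mutations(Alpha) = ['F265A', 'G738A', 'M525C', 'M922Y', 'P671T', 'R884S', 'S408A', 'Y177A', 'Y566T']
Intersection: ['L753H', 'M922Y', 'P671T', 'S408A'] ∩ ['F265A', 'G738A', 'M525C', 'M922Y', 'P671T', 'R884S', 'S408A', 'Y177A', 'Y566T'] = ['M922Y', 'P671T', 'S408A']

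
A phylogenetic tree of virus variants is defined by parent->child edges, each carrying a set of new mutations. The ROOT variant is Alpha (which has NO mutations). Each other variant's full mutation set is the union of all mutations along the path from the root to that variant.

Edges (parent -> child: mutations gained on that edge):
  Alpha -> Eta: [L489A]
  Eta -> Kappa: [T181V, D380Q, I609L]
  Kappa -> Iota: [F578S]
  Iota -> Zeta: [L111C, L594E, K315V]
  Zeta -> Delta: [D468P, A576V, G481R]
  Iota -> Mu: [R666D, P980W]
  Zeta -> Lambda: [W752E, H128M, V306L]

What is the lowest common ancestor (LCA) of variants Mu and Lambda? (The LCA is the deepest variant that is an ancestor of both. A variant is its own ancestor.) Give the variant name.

Answer: Iota

Derivation:
Path from root to Mu: Alpha -> Eta -> Kappa -> Iota -> Mu
  ancestors of Mu: {Alpha, Eta, Kappa, Iota, Mu}
Path from root to Lambda: Alpha -> Eta -> Kappa -> Iota -> Zeta -> Lambda
  ancestors of Lambda: {Alpha, Eta, Kappa, Iota, Zeta, Lambda}
Common ancestors: {Alpha, Eta, Kappa, Iota}
Walk up from Lambda: Lambda (not in ancestors of Mu), Zeta (not in ancestors of Mu), Iota (in ancestors of Mu), Kappa (in ancestors of Mu), Eta (in ancestors of Mu), Alpha (in ancestors of Mu)
Deepest common ancestor (LCA) = Iota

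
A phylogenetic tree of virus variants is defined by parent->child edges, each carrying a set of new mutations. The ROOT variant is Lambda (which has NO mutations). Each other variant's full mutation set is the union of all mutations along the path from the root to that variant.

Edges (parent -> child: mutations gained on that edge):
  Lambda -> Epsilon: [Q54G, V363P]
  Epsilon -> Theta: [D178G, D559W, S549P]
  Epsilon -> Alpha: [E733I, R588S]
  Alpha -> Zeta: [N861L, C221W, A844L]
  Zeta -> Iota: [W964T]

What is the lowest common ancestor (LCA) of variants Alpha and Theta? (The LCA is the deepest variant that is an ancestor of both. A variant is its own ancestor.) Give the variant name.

Answer: Epsilon

Derivation:
Path from root to Alpha: Lambda -> Epsilon -> Alpha
  ancestors of Alpha: {Lambda, Epsilon, Alpha}
Path from root to Theta: Lambda -> Epsilon -> Theta
  ancestors of Theta: {Lambda, Epsilon, Theta}
Common ancestors: {Lambda, Epsilon}
Walk up from Theta: Theta (not in ancestors of Alpha), Epsilon (in ancestors of Alpha), Lambda (in ancestors of Alpha)
Deepest common ancestor (LCA) = Epsilon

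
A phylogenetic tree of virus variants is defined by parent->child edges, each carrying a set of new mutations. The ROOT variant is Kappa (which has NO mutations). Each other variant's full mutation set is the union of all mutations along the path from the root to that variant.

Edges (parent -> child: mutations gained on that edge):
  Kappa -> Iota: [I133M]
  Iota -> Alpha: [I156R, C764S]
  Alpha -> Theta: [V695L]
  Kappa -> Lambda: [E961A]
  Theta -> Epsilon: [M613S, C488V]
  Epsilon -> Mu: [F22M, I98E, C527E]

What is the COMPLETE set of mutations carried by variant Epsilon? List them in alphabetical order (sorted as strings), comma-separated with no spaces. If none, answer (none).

Answer: C488V,C764S,I133M,I156R,M613S,V695L

Derivation:
At Kappa: gained [] -> total []
At Iota: gained ['I133M'] -> total ['I133M']
At Alpha: gained ['I156R', 'C764S'] -> total ['C764S', 'I133M', 'I156R']
At Theta: gained ['V695L'] -> total ['C764S', 'I133M', 'I156R', 'V695L']
At Epsilon: gained ['M613S', 'C488V'] -> total ['C488V', 'C764S', 'I133M', 'I156R', 'M613S', 'V695L']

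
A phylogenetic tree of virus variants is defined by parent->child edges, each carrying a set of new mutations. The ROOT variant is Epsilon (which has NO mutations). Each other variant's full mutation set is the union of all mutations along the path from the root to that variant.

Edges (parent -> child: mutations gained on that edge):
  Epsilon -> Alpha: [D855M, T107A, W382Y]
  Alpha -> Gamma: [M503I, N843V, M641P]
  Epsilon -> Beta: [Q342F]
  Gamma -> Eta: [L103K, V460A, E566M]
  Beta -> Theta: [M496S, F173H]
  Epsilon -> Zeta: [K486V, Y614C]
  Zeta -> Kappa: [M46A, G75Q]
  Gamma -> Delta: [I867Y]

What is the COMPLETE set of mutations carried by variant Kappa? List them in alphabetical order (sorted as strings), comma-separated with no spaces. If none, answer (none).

At Epsilon: gained [] -> total []
At Zeta: gained ['K486V', 'Y614C'] -> total ['K486V', 'Y614C']
At Kappa: gained ['M46A', 'G75Q'] -> total ['G75Q', 'K486V', 'M46A', 'Y614C']

Answer: G75Q,K486V,M46A,Y614C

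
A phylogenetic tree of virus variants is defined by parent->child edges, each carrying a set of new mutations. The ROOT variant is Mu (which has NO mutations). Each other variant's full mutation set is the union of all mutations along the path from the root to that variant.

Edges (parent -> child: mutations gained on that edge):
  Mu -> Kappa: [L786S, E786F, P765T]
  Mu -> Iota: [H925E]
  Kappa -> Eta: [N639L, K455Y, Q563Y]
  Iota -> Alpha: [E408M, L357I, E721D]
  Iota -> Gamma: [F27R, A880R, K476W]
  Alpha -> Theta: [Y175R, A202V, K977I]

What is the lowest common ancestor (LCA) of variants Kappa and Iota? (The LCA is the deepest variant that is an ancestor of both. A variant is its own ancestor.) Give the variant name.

Path from root to Kappa: Mu -> Kappa
  ancestors of Kappa: {Mu, Kappa}
Path from root to Iota: Mu -> Iota
  ancestors of Iota: {Mu, Iota}
Common ancestors: {Mu}
Walk up from Iota: Iota (not in ancestors of Kappa), Mu (in ancestors of Kappa)
Deepest common ancestor (LCA) = Mu

Answer: Mu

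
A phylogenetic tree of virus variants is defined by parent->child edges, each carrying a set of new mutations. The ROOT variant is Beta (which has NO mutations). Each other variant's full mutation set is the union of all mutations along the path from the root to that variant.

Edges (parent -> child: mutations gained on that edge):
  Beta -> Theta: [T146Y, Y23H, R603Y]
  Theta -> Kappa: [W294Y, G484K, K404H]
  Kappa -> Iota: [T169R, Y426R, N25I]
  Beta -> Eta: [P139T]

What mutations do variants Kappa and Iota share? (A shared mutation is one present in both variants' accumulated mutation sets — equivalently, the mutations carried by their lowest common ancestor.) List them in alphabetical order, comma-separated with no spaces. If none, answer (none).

Answer: G484K,K404H,R603Y,T146Y,W294Y,Y23H

Derivation:
Accumulating mutations along path to Kappa:
  At Beta: gained [] -> total []
  At Theta: gained ['T146Y', 'Y23H', 'R603Y'] -> total ['R603Y', 'T146Y', 'Y23H']
  At Kappa: gained ['W294Y', 'G484K', 'K404H'] -> total ['G484K', 'K404H', 'R603Y', 'T146Y', 'W294Y', 'Y23H']
Mutations(Kappa) = ['G484K', 'K404H', 'R603Y', 'T146Y', 'W294Y', 'Y23H']
Accumulating mutations along path to Iota:
  At Beta: gained [] -> total []
  At Theta: gained ['T146Y', 'Y23H', 'R603Y'] -> total ['R603Y', 'T146Y', 'Y23H']
  At Kappa: gained ['W294Y', 'G484K', 'K404H'] -> total ['G484K', 'K404H', 'R603Y', 'T146Y', 'W294Y', 'Y23H']
  At Iota: gained ['T169R', 'Y426R', 'N25I'] -> total ['G484K', 'K404H', 'N25I', 'R603Y', 'T146Y', 'T169R', 'W294Y', 'Y23H', 'Y426R']
Mutations(Iota) = ['G484K', 'K404H', 'N25I', 'R603Y', 'T146Y', 'T169R', 'W294Y', 'Y23H', 'Y426R']
Intersection: ['G484K', 'K404H', 'R603Y', 'T146Y', 'W294Y', 'Y23H'] ∩ ['G484K', 'K404H', 'N25I', 'R603Y', 'T146Y', 'T169R', 'W294Y', 'Y23H', 'Y426R'] = ['G484K', 'K404H', 'R603Y', 'T146Y', 'W294Y', 'Y23H']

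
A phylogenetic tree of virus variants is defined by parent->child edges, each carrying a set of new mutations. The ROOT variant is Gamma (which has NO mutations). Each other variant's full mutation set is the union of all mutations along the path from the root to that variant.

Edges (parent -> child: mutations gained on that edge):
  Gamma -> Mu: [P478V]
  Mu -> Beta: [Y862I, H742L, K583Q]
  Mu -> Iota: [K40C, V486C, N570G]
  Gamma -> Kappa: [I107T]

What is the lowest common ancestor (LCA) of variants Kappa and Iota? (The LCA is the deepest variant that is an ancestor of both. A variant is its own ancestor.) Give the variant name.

Path from root to Kappa: Gamma -> Kappa
  ancestors of Kappa: {Gamma, Kappa}
Path from root to Iota: Gamma -> Mu -> Iota
  ancestors of Iota: {Gamma, Mu, Iota}
Common ancestors: {Gamma}
Walk up from Iota: Iota (not in ancestors of Kappa), Mu (not in ancestors of Kappa), Gamma (in ancestors of Kappa)
Deepest common ancestor (LCA) = Gamma

Answer: Gamma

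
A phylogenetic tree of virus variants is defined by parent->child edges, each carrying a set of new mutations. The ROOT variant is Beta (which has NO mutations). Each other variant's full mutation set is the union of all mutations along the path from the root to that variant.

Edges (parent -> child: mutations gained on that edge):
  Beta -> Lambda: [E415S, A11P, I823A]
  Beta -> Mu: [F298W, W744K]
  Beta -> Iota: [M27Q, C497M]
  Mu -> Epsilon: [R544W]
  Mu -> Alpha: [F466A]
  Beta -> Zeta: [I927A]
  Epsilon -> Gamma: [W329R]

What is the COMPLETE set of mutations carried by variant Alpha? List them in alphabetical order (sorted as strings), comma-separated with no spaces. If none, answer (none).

At Beta: gained [] -> total []
At Mu: gained ['F298W', 'W744K'] -> total ['F298W', 'W744K']
At Alpha: gained ['F466A'] -> total ['F298W', 'F466A', 'W744K']

Answer: F298W,F466A,W744K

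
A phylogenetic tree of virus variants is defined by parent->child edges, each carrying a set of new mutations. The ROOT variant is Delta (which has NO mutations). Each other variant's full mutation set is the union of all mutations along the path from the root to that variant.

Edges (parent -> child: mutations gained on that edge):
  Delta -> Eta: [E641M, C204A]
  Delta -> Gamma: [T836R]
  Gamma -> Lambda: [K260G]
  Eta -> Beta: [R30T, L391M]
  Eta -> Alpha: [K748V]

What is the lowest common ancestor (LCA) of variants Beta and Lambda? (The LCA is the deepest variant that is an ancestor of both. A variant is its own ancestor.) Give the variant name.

Answer: Delta

Derivation:
Path from root to Beta: Delta -> Eta -> Beta
  ancestors of Beta: {Delta, Eta, Beta}
Path from root to Lambda: Delta -> Gamma -> Lambda
  ancestors of Lambda: {Delta, Gamma, Lambda}
Common ancestors: {Delta}
Walk up from Lambda: Lambda (not in ancestors of Beta), Gamma (not in ancestors of Beta), Delta (in ancestors of Beta)
Deepest common ancestor (LCA) = Delta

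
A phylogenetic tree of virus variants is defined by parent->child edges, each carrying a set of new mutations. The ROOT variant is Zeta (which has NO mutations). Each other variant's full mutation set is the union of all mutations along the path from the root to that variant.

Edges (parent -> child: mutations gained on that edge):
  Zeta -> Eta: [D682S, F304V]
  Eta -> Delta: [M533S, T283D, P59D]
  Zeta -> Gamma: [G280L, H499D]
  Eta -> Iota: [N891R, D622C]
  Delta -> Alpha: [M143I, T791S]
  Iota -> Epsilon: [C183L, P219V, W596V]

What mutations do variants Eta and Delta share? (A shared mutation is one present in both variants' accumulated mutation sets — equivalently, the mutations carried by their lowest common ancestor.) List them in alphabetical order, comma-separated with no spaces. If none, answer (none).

Answer: D682S,F304V

Derivation:
Accumulating mutations along path to Eta:
  At Zeta: gained [] -> total []
  At Eta: gained ['D682S', 'F304V'] -> total ['D682S', 'F304V']
Mutations(Eta) = ['D682S', 'F304V']
Accumulating mutations along path to Delta:
  At Zeta: gained [] -> total []
  At Eta: gained ['D682S', 'F304V'] -> total ['D682S', 'F304V']
  At Delta: gained ['M533S', 'T283D', 'P59D'] -> total ['D682S', 'F304V', 'M533S', 'P59D', 'T283D']
Mutations(Delta) = ['D682S', 'F304V', 'M533S', 'P59D', 'T283D']
Intersection: ['D682S', 'F304V'] ∩ ['D682S', 'F304V', 'M533S', 'P59D', 'T283D'] = ['D682S', 'F304V']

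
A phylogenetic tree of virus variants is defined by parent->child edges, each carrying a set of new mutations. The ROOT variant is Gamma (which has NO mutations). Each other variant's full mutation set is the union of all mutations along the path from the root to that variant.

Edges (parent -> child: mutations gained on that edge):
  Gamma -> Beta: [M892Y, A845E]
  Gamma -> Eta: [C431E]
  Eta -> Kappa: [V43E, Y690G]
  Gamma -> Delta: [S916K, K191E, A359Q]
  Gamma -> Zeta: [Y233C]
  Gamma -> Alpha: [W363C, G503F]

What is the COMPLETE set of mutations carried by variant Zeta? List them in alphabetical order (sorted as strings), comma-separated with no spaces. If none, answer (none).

Answer: Y233C

Derivation:
At Gamma: gained [] -> total []
At Zeta: gained ['Y233C'] -> total ['Y233C']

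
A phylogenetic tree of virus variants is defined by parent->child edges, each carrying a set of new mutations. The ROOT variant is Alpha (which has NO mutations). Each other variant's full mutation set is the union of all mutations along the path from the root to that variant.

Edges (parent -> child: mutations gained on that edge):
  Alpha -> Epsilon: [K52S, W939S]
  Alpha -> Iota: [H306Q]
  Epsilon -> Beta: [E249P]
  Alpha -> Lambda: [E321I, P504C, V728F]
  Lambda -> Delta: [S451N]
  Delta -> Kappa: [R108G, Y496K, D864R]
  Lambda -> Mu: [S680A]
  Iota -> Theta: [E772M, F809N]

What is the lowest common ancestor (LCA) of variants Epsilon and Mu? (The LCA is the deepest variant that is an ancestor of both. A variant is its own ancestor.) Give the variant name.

Path from root to Epsilon: Alpha -> Epsilon
  ancestors of Epsilon: {Alpha, Epsilon}
Path from root to Mu: Alpha -> Lambda -> Mu
  ancestors of Mu: {Alpha, Lambda, Mu}
Common ancestors: {Alpha}
Walk up from Mu: Mu (not in ancestors of Epsilon), Lambda (not in ancestors of Epsilon), Alpha (in ancestors of Epsilon)
Deepest common ancestor (LCA) = Alpha

Answer: Alpha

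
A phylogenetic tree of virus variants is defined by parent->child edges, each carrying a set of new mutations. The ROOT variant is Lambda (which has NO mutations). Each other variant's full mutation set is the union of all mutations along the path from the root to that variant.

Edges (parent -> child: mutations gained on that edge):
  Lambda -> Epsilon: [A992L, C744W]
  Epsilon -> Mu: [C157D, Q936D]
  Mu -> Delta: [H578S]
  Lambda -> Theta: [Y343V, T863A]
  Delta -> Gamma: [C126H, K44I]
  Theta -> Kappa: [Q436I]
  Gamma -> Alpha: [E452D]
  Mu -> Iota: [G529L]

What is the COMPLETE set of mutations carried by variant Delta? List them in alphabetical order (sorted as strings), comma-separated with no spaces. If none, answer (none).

At Lambda: gained [] -> total []
At Epsilon: gained ['A992L', 'C744W'] -> total ['A992L', 'C744W']
At Mu: gained ['C157D', 'Q936D'] -> total ['A992L', 'C157D', 'C744W', 'Q936D']
At Delta: gained ['H578S'] -> total ['A992L', 'C157D', 'C744W', 'H578S', 'Q936D']

Answer: A992L,C157D,C744W,H578S,Q936D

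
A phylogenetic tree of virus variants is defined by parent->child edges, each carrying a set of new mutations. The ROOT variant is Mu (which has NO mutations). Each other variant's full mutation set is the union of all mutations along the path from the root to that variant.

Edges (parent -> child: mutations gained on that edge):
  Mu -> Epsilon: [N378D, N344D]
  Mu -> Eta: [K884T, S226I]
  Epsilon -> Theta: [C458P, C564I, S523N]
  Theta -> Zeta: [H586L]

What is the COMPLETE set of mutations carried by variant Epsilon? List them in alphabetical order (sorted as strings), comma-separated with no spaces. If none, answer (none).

At Mu: gained [] -> total []
At Epsilon: gained ['N378D', 'N344D'] -> total ['N344D', 'N378D']

Answer: N344D,N378D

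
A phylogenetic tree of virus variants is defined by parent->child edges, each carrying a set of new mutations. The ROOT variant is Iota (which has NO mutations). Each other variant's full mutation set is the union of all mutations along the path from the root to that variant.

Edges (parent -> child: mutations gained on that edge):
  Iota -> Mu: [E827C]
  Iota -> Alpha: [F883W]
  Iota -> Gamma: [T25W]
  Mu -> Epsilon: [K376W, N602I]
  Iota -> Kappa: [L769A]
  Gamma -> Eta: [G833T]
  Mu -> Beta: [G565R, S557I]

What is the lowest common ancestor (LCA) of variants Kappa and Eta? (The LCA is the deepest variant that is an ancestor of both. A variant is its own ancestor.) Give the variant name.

Path from root to Kappa: Iota -> Kappa
  ancestors of Kappa: {Iota, Kappa}
Path from root to Eta: Iota -> Gamma -> Eta
  ancestors of Eta: {Iota, Gamma, Eta}
Common ancestors: {Iota}
Walk up from Eta: Eta (not in ancestors of Kappa), Gamma (not in ancestors of Kappa), Iota (in ancestors of Kappa)
Deepest common ancestor (LCA) = Iota

Answer: Iota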